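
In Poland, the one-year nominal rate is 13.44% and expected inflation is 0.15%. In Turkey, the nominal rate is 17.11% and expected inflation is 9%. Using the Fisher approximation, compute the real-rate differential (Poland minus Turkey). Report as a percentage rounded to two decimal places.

Poland: 13.44% − 0.15% = 13.290%
Turkey: 17.11% − 9% = 8.110%
Differential = 5.180% → 5.18%.

5.18%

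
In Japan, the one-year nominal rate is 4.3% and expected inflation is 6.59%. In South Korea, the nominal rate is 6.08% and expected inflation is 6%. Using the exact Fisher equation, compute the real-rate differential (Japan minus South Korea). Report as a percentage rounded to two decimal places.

-2.22%

Japan: (1 + 0.0430)/(1 + 0.0659) − 1 = -2.1484%
South Korea: (1 + 0.0608)/(1 + 0.0600) − 1 = 0.0755%
Differential = -2.1484% − 0.0755% = -2.2239% → -2.22%.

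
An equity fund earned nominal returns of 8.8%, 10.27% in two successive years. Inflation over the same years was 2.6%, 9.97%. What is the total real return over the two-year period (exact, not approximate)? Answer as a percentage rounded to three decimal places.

6.332%

Compound the nominal returns: 1.0880 × 1.1027 = 1.199738.
Compound inflation: 1.0260 × 1.0997 = 1.128292.
Deflate: 1.199738 / 1.128292 = 1.063322.
Total real return = 1.063322 − 1 → 6.332%.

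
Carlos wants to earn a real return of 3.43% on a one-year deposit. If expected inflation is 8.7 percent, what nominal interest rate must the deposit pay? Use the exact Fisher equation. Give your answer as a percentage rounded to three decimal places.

12.428%

(1 + i) = (1 + r)(1 + π) = 1.03430 × 1.08700 = 1.1242841
i = 1.1242841 − 1, so the required nominal rate is 12.428%.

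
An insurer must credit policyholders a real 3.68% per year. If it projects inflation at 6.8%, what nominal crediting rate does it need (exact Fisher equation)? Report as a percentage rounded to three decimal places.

(1 + i) = (1 + r)(1 + π) = 1.03680 × 1.06800 = 1.1073024
i = 1.1073024 − 1, so the required nominal rate is 10.730%.

10.730%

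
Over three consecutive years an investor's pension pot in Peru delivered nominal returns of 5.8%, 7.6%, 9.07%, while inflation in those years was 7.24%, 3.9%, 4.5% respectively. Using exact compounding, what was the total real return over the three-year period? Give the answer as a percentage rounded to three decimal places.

Compound the nominal returns: 1.0580 × 1.0760 × 1.0907 = 1.241662.
Compound inflation: 1.0724 × 1.0390 × 1.0450 = 1.164364.
Deflate: 1.241662 / 1.164364 = 1.066386.
Total real return = 1.066386 − 1 → 6.639%.

6.639%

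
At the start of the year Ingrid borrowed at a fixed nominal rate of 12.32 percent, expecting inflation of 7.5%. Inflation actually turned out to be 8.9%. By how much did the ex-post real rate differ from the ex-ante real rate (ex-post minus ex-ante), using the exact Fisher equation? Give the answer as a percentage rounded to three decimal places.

-1.343%

Ex-ante: (1 + 0.1232)/(1 + 0.0750) − 1 = 4.4837%
Ex-post: (1 + 0.1232)/(1 + 0.0890) − 1 = 3.1405%
Difference (ex-post − ex-ante) = -1.3432% → -1.343%.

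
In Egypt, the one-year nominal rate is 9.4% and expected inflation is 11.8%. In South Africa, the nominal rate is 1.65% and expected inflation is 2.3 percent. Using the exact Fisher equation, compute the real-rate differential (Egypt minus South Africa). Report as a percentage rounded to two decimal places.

Egypt: (1 + 0.0940)/(1 + 0.1180) − 1 = -2.1467%
South Africa: (1 + 0.0165)/(1 + 0.0230) − 1 = -0.6354%
Differential = -2.1467% − (-0.6354%) = -1.5113% → -1.51%.

-1.51%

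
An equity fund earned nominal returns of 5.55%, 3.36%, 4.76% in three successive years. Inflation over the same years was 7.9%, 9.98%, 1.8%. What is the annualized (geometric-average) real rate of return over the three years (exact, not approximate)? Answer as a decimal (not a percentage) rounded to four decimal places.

Nominal growth factor = 1.0555 × 1.0336 × 1.0476 = 1.14289472
Price-level growth factor = 1.0790 × 1.0998 × 1.0180 = 1.20804452
Real growth factor = 1.14289472 / 1.20804452 = 0.94607004
Annualized real rate = 0.94607004^(1/3) − 1 = -1.8310% → -0.0183.

-0.0183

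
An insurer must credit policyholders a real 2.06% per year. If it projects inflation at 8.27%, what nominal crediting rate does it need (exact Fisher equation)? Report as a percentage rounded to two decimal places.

(1 + i) = (1 + r)(1 + π) = 1.02060 × 1.08270 = 1.10500362
i = 1.10500362 − 1, so the required nominal rate is 10.50%.

10.50%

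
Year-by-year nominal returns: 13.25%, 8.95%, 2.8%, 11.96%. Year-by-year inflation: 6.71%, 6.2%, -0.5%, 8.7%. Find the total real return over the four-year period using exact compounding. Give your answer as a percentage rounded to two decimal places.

15.86%

Nominal growth factor = 1.1325 × 1.0895 × 1.0280 × 1.1196 = 1.420108
Price-level growth factor = 1.0671 × 1.0620 × 0.9950 × 1.0870 = 1.225695
Real growth factor = 1.420108 / 1.225695 = 1.158615
Total real return = 1.158615 − 1 → 15.86%.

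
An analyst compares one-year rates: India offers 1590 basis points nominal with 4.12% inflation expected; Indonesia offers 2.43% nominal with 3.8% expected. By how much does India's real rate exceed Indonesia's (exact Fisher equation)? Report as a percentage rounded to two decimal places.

India: (1 + 0.1590)/(1 + 0.0412) − 1 = 11.3139%
Indonesia: (1 + 0.0243)/(1 + 0.0380) − 1 = -1.3198%
Differential = 11.3139% − (-1.3198%) = 12.6337% → 12.63%.

12.63%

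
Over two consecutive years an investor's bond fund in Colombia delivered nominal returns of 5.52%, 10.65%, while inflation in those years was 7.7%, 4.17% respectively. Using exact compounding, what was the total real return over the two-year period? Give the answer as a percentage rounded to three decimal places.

4.071%

Compound the nominal returns: 1.0552 × 1.1065 = 1.1675788.
Compound inflation: 1.0770 × 1.0417 = 1.1219109.
Deflate: 1.1675788 / 1.1219109 = 1.0407055.
Total real return = 1.0407055 − 1 → 4.071%.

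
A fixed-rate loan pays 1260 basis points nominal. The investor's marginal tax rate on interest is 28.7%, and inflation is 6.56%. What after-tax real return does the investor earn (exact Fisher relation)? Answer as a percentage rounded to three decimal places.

After-tax nominal return = 12.6% × (1 − 0.287) = 8.9838%.
1 + r = 1.089838 / 1.06560 = 1.022746
After-tax real rate = 1.022746 − 1 → 2.275%.

2.275%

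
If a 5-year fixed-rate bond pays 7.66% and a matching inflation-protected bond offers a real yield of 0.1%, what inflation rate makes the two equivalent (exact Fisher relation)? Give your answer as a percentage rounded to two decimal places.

7.55%

(1 + π) = (1 + i)/(1 + r) = 1.07660 / 1.00100 = 1.075524
Break-even inflation = 1.075524 − 1 → 7.55%.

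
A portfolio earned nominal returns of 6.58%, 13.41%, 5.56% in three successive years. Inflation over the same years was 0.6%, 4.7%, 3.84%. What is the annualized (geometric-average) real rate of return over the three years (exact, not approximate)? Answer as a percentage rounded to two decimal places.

Nominal growth factor = 1.0658 × 1.1341 × 1.0556 = 1.27592882
Price-level growth factor = 1.0060 × 1.0470 × 1.0384 = 1.09372803
Real growth factor = 1.27592882 / 1.09372803 = 1.16658693
Annualized real rate = 1.16658693^(1/3) − 1 = 5.2703% → 5.27%.

5.27%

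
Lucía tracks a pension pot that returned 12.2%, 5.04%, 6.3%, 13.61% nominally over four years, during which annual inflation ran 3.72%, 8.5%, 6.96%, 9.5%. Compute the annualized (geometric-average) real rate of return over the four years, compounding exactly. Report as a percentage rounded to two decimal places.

Compound the nominal returns: 1.1220 × 1.0504 × 1.0630 × 1.1361 = 1.42330310.
Compound inflation: 1.0372 × 1.0850 × 1.0696 × 1.0950 = 1.31803748.
Deflate: 1.42330310 / 1.31803748 = 1.07986542.
Annualized real rate = 1.07986542^(1/4) − 1 = 1.9395% → 1.94%.

1.94%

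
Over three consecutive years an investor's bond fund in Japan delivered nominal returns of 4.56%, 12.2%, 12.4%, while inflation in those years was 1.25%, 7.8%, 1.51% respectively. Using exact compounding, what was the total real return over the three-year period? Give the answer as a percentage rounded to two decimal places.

19.02%

Compound the nominal returns: 1.0456 × 1.1220 × 1.1240 = 1.318635.
Compound inflation: 1.0125 × 1.0780 × 1.0151 = 1.107956.
Deflate: 1.318635 / 1.107956 = 1.190151.
Total real return = 1.190151 − 1 → 19.02%.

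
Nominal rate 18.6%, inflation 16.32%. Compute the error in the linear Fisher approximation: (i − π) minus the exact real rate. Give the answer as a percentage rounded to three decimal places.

Approximate: r ≈ 18.600% − 16.320% = 2.2800%
Exact: (1 + 0.1860)/(1 + 0.1632) − 1 = 1.9601%
Error = 2.2800% − 1.9601% = 0.3199% → 0.320%.

0.320%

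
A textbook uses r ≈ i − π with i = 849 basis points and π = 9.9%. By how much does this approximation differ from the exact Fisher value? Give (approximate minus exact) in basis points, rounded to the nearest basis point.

Approximate: r ≈ 8.490% − 9.900% = -1.4100%
Exact: (1 + 0.0849)/(1 + 0.0990) − 1 = -1.2830%
Error = -1.4100% − (-1.2830%) = -0.1270% → -13 basis points.

-13 basis points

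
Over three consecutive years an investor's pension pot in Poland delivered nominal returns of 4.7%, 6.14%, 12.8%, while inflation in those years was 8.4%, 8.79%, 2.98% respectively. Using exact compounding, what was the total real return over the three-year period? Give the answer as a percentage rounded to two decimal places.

3.22%

Nominal growth factor = 1.0470 × 1.0614 × 1.1280 = 1.253530
Price-level growth factor = 1.0840 × 1.0879 × 1.0298 = 1.214426
Real growth factor = 1.253530 / 1.214426 = 1.032200
Total real return = 1.032200 − 1 → 3.22%.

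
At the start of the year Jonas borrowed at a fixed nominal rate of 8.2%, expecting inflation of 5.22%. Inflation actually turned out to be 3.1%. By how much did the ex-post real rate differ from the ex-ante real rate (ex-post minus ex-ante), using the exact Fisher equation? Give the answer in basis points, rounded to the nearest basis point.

Ex-ante: (1 + 0.0820)/(1 + 0.0522) − 1 = 2.8322%
Ex-post: (1 + 0.0820)/(1 + 0.0310) − 1 = 4.9467%
Difference (ex-post − ex-ante) = 2.1145% → 211 basis points.

211 basis points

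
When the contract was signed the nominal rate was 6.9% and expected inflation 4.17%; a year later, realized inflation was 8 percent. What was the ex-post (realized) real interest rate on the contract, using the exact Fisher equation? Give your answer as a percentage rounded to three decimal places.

-1.019%

Ex-post: (1 + 0.0690)/(1 + 0.0800) − 1 = -1.01852%
So the realized real rate is -1.019%.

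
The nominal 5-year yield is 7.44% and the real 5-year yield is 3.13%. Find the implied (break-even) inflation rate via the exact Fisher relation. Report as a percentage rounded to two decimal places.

(1 + π) = (1 + i)/(1 + r) = 1.07440 / 1.03130 = 1.041792
Break-even inflation = 1.041792 − 1 → 4.18%.

4.18%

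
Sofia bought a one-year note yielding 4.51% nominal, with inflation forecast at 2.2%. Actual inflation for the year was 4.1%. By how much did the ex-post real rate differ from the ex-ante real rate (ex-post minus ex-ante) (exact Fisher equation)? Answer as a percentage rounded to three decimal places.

Ex-ante: (1 + 0.0451)/(1 + 0.0220) − 1 = 2.2603%
Ex-post: (1 + 0.0451)/(1 + 0.0410) − 1 = 0.3939%
Difference (ex-post − ex-ante) = -1.8664% → -1.866%.

-1.866%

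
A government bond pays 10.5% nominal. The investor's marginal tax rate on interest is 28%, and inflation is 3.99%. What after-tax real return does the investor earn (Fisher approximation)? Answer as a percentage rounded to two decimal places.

After-tax nominal return = 10.5% × (1 − 0.28) = 7.5600%.
r ≈ 7.5600% − 3.99% → 3.57%.

3.57%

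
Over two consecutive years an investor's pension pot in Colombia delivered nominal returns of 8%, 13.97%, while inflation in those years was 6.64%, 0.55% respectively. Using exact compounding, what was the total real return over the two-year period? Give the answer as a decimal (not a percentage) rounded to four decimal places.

Nominal growth factor = 1.0800 × 1.1397 = 1.230876
Price-level growth factor = 1.0664 × 1.0055 = 1.072265
Real growth factor = 1.230876 / 1.072265 = 1.147921
Total real return = 1.147921 − 1 → 0.1479.

0.1479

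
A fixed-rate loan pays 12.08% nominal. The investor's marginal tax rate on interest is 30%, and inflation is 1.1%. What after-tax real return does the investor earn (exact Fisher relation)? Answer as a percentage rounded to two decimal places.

After-tax nominal return = 12.08% × (1 − 0.3) = 8.4560%.
1 + r = 1.08456 / 1.01100 = 1.072760
After-tax real rate = 1.072760 − 1 → 7.28%.

7.28%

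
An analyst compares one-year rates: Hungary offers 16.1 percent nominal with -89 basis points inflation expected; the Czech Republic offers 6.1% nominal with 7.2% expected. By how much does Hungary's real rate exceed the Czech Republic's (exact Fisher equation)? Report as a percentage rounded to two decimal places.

18.17%

Hungary: (1 + 0.1610)/(1 − 0.0089) − 1 = 17.1426%
The Czech Republic: (1 + 0.0610)/(1 + 0.0720) − 1 = -1.0261%
Differential = 17.1426% − (-1.0261%) = 18.1687% → 18.17%.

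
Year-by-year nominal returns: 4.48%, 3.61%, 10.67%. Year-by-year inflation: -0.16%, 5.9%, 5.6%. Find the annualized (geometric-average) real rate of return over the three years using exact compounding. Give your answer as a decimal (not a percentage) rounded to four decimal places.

Nominal growth factor = 1.0448 × 1.0361 × 1.1067 = 1.19802187
Price-level growth factor = 0.9984 × 1.0590 × 1.0560 = 1.11651471
Real growth factor = 1.19802187 / 1.11651471 = 1.07300142
Annualized real rate = 1.07300142^(1/3) − 1 = 2.3765% → 0.0238.

0.0238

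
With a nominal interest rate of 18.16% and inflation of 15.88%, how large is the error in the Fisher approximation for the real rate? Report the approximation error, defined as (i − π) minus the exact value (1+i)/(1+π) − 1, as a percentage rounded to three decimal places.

Approximate: r ≈ 18.160% − 15.880% = 2.2800%
Exact: (1 + 0.1816)/(1 + 0.1588) − 1 = 1.9676%
Error = 2.2800% − 1.9676% = 0.3124% → 0.312%.

0.312%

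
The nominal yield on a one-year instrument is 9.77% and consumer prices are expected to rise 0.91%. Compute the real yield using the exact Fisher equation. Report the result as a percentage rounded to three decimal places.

By the Fisher equation, 1 + r = (1 + i)/(1 + π).
1 + r = 1.09770 / 1.00910 = 1.087801
r = 1.087801 − 1 = 8.7801%, i.e. 8.780%.

8.780%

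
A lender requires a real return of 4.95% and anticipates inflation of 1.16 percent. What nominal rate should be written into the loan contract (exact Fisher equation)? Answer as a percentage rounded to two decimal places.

(1 + i) = (1 + r)(1 + π) = 1.04950 × 1.01160 = 1.0616742
i = 1.0616742 − 1, so the required nominal rate is 6.17%.

6.17%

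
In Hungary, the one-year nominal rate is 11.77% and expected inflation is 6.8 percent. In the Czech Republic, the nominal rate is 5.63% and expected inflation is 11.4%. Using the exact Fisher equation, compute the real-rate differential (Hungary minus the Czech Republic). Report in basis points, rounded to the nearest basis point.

983 basis points

Hungary: (1 + 0.1177)/(1 + 0.0680) − 1 = 4.6536%
The Czech Republic: (1 + 0.0563)/(1 + 0.1140) − 1 = -5.1795%
Differential = 4.6536% − (-5.1795%) = 9.8331% → 983 basis points.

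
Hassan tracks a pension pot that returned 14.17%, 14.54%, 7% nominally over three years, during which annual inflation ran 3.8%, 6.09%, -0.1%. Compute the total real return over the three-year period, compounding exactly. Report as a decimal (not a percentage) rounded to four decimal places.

Compound the nominal returns: 1.1417 × 1.1454 × 1.0700 = 1.399242.
Compound inflation: 1.0380 × 1.0609 × 0.9990 = 1.100113.
Deflate: 1.399242 / 1.100113 = 1.271908.
Total real return = 1.271908 − 1 → 0.2719.

0.2719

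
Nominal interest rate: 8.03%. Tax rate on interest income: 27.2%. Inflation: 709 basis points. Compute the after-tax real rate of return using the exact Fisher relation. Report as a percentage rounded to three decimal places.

After-tax nominal return = 8.03% × (1 − 0.272) = 5.84584%.
1 + r = 1.0584584 / 1.07090 = 0.988382
After-tax real rate = 0.988382 − 1 → -1.162%.

-1.162%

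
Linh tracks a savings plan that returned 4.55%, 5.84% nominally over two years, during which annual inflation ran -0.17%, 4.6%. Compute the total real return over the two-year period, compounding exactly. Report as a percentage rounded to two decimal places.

Nominal growth factor = 1.0455 × 1.0584 = 1.106557
Price-level growth factor = 0.9983 × 1.0460 = 1.044222
Real growth factor = 1.106557 / 1.044222 = 1.059696
Total real return = 1.059696 − 1 → 5.97%.

5.97%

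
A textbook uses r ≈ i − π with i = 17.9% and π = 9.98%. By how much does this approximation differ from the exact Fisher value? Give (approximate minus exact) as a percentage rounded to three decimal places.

Approximate: r ≈ 17.900% − 9.980% = 7.9200%
Exact: (1 + 0.1790)/(1 + 0.0998) − 1 = 7.2013%
Error = 7.9200% − 7.2013% = 0.7187% → 0.719%.

0.719%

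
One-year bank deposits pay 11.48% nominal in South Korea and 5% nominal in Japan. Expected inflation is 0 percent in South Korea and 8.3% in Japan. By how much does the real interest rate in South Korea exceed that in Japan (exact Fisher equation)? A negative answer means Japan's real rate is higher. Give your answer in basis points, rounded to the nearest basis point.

South Korea: (1 + 0.1148)/(1 + 0.0000) − 1 = 11.4800%
Japan: (1 + 0.0500)/(1 + 0.0830) − 1 = -3.0471%
Differential = 11.4800% − (-3.0471%) = 14.5271% → 1453 basis points.

1453 basis points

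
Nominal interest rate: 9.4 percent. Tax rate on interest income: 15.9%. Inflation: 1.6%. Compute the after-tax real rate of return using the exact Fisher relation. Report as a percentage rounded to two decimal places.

After-tax nominal return = 9.4% × (1 − 0.159) = 7.9054%.
1 + r = 1.079054 / 1.01600 = 1.062061
After-tax real rate = 1.062061 − 1 → 6.21%.

6.21%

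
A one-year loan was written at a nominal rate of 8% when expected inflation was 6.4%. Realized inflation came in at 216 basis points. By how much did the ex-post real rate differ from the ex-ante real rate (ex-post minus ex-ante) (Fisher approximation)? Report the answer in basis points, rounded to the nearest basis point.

424 basis points

Ex-ante: 8% − 6.4% = 1.600%
Ex-post: 8% − 2.16% = 5.840%
Difference (ex-post − ex-ante) = 4.2400% → 424 basis points.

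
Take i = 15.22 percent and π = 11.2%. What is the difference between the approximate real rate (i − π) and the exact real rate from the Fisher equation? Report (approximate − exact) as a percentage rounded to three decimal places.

Approximate: r ≈ 15.220% − 11.200% = 4.0200%
Exact: (1 + 0.1522)/(1 + 0.1120) − 1 = 3.6151%
Error = 4.0200% − 3.6151% = 0.4049% → 0.405%.

0.405%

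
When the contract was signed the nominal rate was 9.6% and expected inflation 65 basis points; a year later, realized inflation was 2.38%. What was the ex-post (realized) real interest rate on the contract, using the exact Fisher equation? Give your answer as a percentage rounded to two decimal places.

7.05%

Ex-post: (1 + 0.0960)/(1 + 0.0238) − 1 = 7.0522%
So the realized real rate is 7.05%.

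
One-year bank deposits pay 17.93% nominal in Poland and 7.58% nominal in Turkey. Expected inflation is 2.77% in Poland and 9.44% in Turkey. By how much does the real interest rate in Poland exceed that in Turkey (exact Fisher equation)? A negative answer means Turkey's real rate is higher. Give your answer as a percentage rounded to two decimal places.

16.45%

Poland: (1 + 0.1793)/(1 + 0.0277) − 1 = 14.7514%
Turkey: (1 + 0.0758)/(1 + 0.0944) − 1 = -1.6996%
Differential = 14.7514% − (-1.6996%) = 16.4509% → 16.45%.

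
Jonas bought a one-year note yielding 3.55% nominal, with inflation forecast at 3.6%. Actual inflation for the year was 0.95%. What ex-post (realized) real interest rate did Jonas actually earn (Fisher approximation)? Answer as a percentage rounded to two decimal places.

2.60%

Ex-post: 3.55% − 0.95% = 2.600%
So the realized real rate is 2.60%.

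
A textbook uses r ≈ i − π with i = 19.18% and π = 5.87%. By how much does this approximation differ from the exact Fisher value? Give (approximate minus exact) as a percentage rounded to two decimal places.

Approximate: r ≈ 19.180% − 5.870% = 13.3100%
Exact: (1 + 0.1918)/(1 + 0.0587) − 1 = 12.5720%
Error = 13.3100% − 12.5720% = 0.7380% → 0.74%.

0.74%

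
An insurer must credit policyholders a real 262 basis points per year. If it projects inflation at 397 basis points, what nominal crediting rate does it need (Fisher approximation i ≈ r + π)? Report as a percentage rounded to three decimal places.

6.590%

i ≈ r + π = 2.62% + 3.97% = 6.590%.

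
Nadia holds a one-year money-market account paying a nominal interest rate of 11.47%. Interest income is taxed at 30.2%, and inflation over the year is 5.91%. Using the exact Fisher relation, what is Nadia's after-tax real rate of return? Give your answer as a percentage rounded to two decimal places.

1.98%

After-tax nominal return = 11.47% × (1 − 0.302) = 8.00606%.
1 + r = 1.0800606 / 1.05910 = 1.019791
After-tax real rate = 1.019791 − 1 → 1.98%.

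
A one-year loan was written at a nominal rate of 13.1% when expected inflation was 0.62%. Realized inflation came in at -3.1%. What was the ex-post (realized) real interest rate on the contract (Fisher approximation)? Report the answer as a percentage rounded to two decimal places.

16.20%

Ex-post: 13.1% − (-3.1%) = 16.200%
So the realized real rate is 16.20%.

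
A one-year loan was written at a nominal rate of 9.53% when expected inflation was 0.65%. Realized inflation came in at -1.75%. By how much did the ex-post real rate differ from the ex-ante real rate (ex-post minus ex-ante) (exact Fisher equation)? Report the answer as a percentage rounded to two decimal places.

Ex-ante: (1 + 0.0953)/(1 + 0.0065) − 1 = 8.8227%
Ex-post: (1 + 0.0953)/(1 − 0.0175) − 1 = 11.4809%
Difference (ex-post − ex-ante) = 2.6583% → 2.66%.

2.66%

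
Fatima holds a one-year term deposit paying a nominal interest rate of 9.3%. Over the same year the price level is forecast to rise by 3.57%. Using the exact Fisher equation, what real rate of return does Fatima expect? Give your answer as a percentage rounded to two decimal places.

1 + r = 1.09300 / 1.03570 = 1.055325
r = 1.055325 − 1 = 5.5325%, i.e. 5.53%.

5.53%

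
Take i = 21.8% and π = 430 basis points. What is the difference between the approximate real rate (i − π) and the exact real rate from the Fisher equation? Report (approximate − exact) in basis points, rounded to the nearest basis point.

72 basis points

Approximate: r ≈ 21.800% − 4.300% = 17.5000%
Exact: (1 + 0.2180)/(1 + 0.0430) − 1 = 16.7785%
Error = 17.5000% − 16.7785% = 0.7215% → 72 basis points.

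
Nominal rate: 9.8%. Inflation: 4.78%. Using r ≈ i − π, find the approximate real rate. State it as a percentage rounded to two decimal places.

r ≈ i − π = 9.8% − 4.78% = 5.02%.

5.02%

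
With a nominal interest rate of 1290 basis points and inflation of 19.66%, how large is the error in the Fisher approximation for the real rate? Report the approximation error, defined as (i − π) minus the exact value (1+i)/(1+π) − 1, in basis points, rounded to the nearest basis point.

Approximate: r ≈ 12.900% − 19.660% = -6.7600%
Exact: (1 + 0.1290)/(1 + 0.1966) − 1 = -5.6493%
Error = -6.7600% − (-5.6493%) = -1.1107% → -111 basis points.

-111 basis points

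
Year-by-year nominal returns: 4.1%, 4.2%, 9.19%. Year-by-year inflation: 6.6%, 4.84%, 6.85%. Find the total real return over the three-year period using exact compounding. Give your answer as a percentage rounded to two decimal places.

Compound the nominal returns: 1.0410 × 1.0420 × 1.0919 = 1.184408.
Compound inflation: 1.0660 × 1.0484 × 1.0685 = 1.194150.
Deflate: 1.184408 / 1.194150 = 0.991842.
Total real return = 0.991842 − 1 → -0.82%.

-0.82%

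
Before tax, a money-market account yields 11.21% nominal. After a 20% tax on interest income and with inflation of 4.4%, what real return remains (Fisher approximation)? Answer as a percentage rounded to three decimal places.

After-tax nominal return = 11.21% × (1 − 0.2) = 8.9680%.
r ≈ 8.9680% − 4.4% → 4.568%.

4.568%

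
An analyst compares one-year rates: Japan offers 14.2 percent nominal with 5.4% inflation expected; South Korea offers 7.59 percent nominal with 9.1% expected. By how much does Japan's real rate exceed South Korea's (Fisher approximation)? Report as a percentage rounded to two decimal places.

10.31%

Japan: 14.2% − 5.4% = 8.800%
South Korea: 7.59% − 9.1% = -1.510%
Differential = 10.310% → 10.31%.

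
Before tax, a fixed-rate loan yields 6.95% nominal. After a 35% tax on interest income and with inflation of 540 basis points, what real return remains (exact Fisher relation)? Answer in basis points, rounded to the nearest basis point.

-84 basis points

After-tax nominal return = 6.95% × (1 − 0.35) = 4.5175%.
1 + r = 1.045175 / 1.05400 = 0.991627
After-tax real rate = 0.991627 − 1 → -84 basis points.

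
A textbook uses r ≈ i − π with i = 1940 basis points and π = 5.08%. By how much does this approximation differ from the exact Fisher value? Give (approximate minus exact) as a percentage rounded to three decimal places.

0.692%

Approximate: r ≈ 19.400% − 5.080% = 14.3200%
Exact: (1 + 0.1940)/(1 + 0.0508) − 1 = 13.6277%
Error = 14.3200% − 13.6277% = 0.6923% → 0.692%.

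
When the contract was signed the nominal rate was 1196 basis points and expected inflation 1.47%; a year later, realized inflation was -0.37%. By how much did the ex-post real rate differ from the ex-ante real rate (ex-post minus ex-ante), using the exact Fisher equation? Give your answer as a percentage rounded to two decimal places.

2.04%

Ex-ante: (1 + 0.1196)/(1 + 0.0147) − 1 = 10.3380%
Ex-post: (1 + 0.1196)/(1 − 0.0037) − 1 = 12.3758%
Difference (ex-post − ex-ante) = 2.0378% → 2.04%.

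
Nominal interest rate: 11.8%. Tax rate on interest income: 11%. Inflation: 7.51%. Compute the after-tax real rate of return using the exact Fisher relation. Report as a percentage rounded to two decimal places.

After-tax nominal return = 11.8% × (1 − 0.11) = 10.5020%.
1 + r = 1.10502 / 1.07510 = 1.027830
After-tax real rate = 1.027830 − 1 → 2.78%.

2.78%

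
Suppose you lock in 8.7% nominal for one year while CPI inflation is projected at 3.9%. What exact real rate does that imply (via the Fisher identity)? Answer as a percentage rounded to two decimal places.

4.62%

1 + r = 1.08700 / 1.03900 = 1.046198
r = 1.046198 − 1 = 4.6198%, i.e. 4.62%.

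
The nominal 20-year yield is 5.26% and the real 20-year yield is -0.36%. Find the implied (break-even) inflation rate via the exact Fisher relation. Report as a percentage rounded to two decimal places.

5.64%

(1 + π) = (1 + i)/(1 + r) = 1.05260 / 0.99640 = 1.056403
Break-even inflation = 1.056403 − 1 → 5.64%.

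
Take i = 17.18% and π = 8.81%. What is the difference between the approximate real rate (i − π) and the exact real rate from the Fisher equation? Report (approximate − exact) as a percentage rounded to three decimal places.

0.678%

Approximate: r ≈ 17.180% − 8.810% = 8.3700%
Exact: (1 + 0.1718)/(1 + 0.0881) − 1 = 7.6923%
Error = 8.3700% − 7.6923% = 0.6777% → 0.678%.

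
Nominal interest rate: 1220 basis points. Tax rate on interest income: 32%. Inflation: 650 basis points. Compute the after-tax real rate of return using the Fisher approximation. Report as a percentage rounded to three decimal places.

After-tax nominal return = 12.2% × (1 − 0.32) = 8.2960%.
r ≈ 8.2960% − 6.5% → 1.796%.

1.796%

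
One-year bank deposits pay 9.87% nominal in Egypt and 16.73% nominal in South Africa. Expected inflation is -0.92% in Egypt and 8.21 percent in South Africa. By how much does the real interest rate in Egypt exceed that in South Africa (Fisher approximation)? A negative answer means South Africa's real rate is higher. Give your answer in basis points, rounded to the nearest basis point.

Egypt: 9.87% − (-0.92%) = 10.790%
South Africa: 16.73% − 8.21% = 8.520%
Differential = 2.270% → 227 basis points.

227 basis points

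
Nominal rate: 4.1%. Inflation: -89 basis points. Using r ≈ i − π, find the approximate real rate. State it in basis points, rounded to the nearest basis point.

499 basis points

r ≈ i − π = 4.1% − (-0.89%) = 499 basis points.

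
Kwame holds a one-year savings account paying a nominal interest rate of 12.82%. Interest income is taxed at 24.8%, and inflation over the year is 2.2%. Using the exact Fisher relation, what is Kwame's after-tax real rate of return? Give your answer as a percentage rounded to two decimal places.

7.28%

After-tax nominal return = 12.82% × (1 − 0.248) = 9.64064%.
1 + r = 1.0964064 / 1.02200 = 1.072805
After-tax real rate = 1.072805 − 1 → 7.28%.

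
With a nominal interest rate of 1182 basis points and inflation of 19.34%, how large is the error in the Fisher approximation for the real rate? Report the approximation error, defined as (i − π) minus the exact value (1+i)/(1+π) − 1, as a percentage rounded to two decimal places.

Approximate: r ≈ 11.820% − 19.340% = -7.5200%
Exact: (1 + 0.1182)/(1 + 0.1934) − 1 = -6.3013%
Error = -7.5200% − (-6.3013%) = -1.2187% → -1.22%.

-1.22%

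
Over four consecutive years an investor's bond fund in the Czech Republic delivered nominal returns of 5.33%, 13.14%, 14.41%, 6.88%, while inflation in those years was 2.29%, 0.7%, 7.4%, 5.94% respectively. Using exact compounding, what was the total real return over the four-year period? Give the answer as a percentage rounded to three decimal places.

24.337%

Compound the nominal returns: 1.0533 × 1.1314 × 1.1441 × 1.0688 = 1.457232.
Compound inflation: 1.0229 × 1.0070 × 1.0740 × 1.0594 = 1.171998.
Deflate: 1.457232 / 1.171998 = 1.243374.
Total real return = 1.243374 − 1 → 24.337%.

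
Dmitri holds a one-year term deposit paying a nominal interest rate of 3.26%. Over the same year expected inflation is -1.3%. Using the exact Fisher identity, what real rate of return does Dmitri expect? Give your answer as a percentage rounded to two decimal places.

4.62%

By the Fisher identity, 1 + r = (1 + i)/(1 + π).
1 + r = 1.03260 / 0.98700 = 1.046201
r = 1.046201 − 1 = 4.6201%, i.e. 4.62%.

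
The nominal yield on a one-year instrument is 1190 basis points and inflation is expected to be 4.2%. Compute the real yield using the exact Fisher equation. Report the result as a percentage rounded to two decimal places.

1 + r = 1.11900 / 1.04200 = 1.073896
r = 1.073896 − 1 = 7.3896%, i.e. 7.39%.

7.39%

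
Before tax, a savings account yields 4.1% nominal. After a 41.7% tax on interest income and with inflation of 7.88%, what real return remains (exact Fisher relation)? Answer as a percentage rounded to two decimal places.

After-tax nominal return = 4.1% × (1 − 0.417) = 2.3903%.
1 + r = 1.023903 / 1.07880 = 0.949113
After-tax real rate = 0.949113 − 1 → -5.09%.

-5.09%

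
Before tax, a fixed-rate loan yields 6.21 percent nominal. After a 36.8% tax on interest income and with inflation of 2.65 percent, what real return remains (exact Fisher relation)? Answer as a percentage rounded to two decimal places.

1.24%

After-tax nominal return = 6.21% × (1 − 0.368) = 3.92472%.
1 + r = 1.0392472 / 1.02650 = 1.012418
After-tax real rate = 1.012418 − 1 → 1.24%.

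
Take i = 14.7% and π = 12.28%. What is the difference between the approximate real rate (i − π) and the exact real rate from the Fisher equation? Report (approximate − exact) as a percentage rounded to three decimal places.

0.265%

Approximate: r ≈ 14.700% − 12.280% = 2.4200%
Exact: (1 + 0.1470)/(1 + 0.1228) − 1 = 2.1553%
Error = 2.4200% − 2.1553% = 0.2647% → 0.265%.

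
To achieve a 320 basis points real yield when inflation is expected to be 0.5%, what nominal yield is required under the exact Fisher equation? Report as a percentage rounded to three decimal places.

(1 + i) = (1 + r)(1 + π) = 1.03200 × 1.00500 = 1.03716
i = 1.03716 − 1, so the required nominal rate is 3.716%.

3.716%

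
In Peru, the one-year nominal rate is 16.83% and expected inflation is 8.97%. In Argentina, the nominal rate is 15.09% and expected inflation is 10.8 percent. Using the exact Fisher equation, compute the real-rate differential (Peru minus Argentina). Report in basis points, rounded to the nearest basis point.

334 basis points

Peru: (1 + 0.1683)/(1 + 0.0897) − 1 = 7.2130%
Argentina: (1 + 0.1509)/(1 + 0.1080) − 1 = 3.8718%
Differential = 7.2130% − 3.8718% = 3.3412% → 334 basis points.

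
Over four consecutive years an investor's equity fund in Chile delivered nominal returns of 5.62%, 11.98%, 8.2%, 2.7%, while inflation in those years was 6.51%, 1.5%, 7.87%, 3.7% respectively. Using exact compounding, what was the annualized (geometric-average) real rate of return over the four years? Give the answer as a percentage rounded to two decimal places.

2.10%

Compound the nominal returns: 1.0562 × 1.1198 × 1.0820 × 1.0270 = 1.31426920.
Compound inflation: 1.0651 × 1.0150 × 1.0787 × 1.0370 = 1.20930504.
Deflate: 1.31426920 / 1.20930504 = 1.08679709.
Annualized real rate = 1.08679709^(1/4) − 1 = 2.1027% → 2.10%.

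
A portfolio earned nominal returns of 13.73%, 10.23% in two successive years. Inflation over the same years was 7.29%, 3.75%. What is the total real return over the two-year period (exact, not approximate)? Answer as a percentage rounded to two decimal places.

Nominal growth factor = 1.1373 × 1.1023 = 1.253646
Price-level growth factor = 1.0729 × 1.0375 = 1.113134
Real growth factor = 1.253646 / 1.113134 = 1.126231
Total real return = 1.126231 − 1 → 12.62%.

12.62%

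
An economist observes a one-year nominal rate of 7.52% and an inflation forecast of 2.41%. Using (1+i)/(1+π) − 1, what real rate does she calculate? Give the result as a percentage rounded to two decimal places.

By the Fisher relation, 1 + r = (1 + i)/(1 + π).
1 + r = 1.07520 / 1.02410 = 1.049897
r = 1.049897 − 1 = 4.9897%, i.e. 4.99%.

4.99%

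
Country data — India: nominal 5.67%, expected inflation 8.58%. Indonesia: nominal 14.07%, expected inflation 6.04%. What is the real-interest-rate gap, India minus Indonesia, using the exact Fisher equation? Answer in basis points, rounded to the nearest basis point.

-1025 basis points

India: (1 + 0.0567)/(1 + 0.0858) − 1 = -2.6801%
Indonesia: (1 + 0.1407)/(1 + 0.0604) − 1 = 7.5726%
Differential = -2.6801% − 7.5726% = -10.2527% → -1025 basis points.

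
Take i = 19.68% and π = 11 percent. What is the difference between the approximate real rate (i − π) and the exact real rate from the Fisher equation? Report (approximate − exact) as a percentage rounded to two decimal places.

0.86%

Approximate: r ≈ 19.680% − 11.000% = 8.6800%
Exact: (1 + 0.1968)/(1 + 0.1100) − 1 = 7.8198%
Error = 8.6800% − 7.8198% = 0.8602% → 0.86%.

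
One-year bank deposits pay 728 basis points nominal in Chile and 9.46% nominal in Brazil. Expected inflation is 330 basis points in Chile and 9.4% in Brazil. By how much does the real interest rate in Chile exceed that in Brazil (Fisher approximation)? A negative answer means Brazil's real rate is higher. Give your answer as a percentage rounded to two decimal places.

Chile: 7.28% − 3.3% = 3.980%
Brazil: 9.46% − 9.4% = 0.060%
Differential = 3.920% → 3.92%.

3.92%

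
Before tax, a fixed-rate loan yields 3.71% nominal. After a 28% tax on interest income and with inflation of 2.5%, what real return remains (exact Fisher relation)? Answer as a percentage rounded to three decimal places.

After-tax nominal return = 3.71% × (1 − 0.28) = 2.6712%.
1 + r = 1.026712 / 1.02500 = 1.001670
After-tax real rate = 1.001670 − 1 → 0.167%.

0.167%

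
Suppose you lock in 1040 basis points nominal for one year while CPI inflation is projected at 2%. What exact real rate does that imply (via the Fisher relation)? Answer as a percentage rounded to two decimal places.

8.24%

1 + r = 1.10400 / 1.02000 = 1.082353
r = 1.082353 − 1 = 8.2353%, i.e. 8.24%.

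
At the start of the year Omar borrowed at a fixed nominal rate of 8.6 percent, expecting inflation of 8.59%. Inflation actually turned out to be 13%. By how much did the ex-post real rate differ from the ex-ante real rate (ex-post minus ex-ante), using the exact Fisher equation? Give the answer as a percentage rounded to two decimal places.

-3.90%

Ex-ante: (1 + 0.0860)/(1 + 0.0859) − 1 = 0.0092%
Ex-post: (1 + 0.0860)/(1 + 0.1300) − 1 = -3.8938%
Difference (ex-post − ex-ante) = -3.9030% → -3.90%.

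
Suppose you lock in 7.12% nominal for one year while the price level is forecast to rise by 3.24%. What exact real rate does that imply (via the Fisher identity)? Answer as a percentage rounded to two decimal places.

1 + r = 1.07120 / 1.03240 = 1.037582
r = 1.037582 − 1 = 3.7582%, i.e. 3.76%.

3.76%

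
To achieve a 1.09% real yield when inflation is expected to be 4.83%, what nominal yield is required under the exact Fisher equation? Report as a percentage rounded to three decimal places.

(1 + i) = (1 + r)(1 + π) = 1.01090 × 1.04830 = 1.05972647
i = 1.05972647 − 1, so the required nominal rate is 5.973%.

5.973%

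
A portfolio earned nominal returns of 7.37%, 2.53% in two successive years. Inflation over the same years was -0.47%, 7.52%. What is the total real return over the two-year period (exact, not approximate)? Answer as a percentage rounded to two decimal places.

2.87%

Compound the nominal returns: 1.0737 × 1.0253 = 1.100865.
Compound inflation: 0.9953 × 1.0752 = 1.070147.
Deflate: 1.100865 / 1.070147 = 1.028705.
Total real return = 1.028705 − 1 → 2.87%.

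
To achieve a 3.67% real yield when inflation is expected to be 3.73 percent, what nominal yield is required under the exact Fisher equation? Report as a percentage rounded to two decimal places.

(1 + i) = (1 + r)(1 + π) = 1.03670 × 1.03730 = 1.07536891
i = 1.07536891 − 1, so the required nominal rate is 7.54%.

7.54%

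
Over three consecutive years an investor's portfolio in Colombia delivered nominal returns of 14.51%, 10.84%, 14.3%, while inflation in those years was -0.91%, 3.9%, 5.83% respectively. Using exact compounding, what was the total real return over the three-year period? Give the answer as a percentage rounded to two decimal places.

Compound the nominal returns: 1.1451 × 1.1084 × 1.1430 = 1.450729.
Compound inflation: 0.9909 × 1.0390 × 1.0583 = 1.089568.
Deflate: 1.450729 / 1.089568 = 1.331472.
Total real return = 1.331472 − 1 → 33.15%.

33.15%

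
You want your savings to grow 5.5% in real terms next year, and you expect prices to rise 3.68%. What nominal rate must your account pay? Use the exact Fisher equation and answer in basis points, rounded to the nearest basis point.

938 basis points

(1 + i) = (1 + r)(1 + π) = 1.05500 × 1.03680 = 1.093824
i = 1.093824 − 1, so the required nominal rate is 938 basis points.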